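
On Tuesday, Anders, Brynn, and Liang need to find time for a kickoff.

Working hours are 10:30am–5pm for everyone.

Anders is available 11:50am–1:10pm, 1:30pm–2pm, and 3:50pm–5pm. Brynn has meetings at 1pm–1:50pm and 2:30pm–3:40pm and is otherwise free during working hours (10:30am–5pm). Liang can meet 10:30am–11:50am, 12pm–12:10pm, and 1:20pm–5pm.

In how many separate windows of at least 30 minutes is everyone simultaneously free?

1

Brynn free within 10:30–17:00: 10:30–13:00, 13:50–14:30, 15:40–17:00.
Anders ∩ Brynn: 11:50–13:00, 13:50–14:00, 15:50–17:00.
Anders ∩ Brynn ∩ Liang: 12:00–12:10, 13:50–14:00, 15:50–17:00.
Windows ≥ 30 min: 15:50–17:00.
That's 1 window.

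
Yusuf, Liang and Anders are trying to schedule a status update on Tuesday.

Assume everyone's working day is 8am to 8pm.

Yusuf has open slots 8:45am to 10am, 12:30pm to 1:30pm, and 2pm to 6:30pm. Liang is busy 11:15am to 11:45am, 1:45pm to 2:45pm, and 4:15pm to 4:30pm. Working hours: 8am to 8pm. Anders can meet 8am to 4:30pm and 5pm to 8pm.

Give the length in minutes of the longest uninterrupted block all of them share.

90 minutes

Liang free within 08:00–20:00: 08:00–11:15, 11:45–13:45, 14:45–16:15, 16:30–20:00.
Yusuf ∩ Liang: 08:45–10:00, 12:30–13:30, 14:45–16:15, 16:30–18:30.
Yusuf ∩ Liang ∩ Anders: 08:45–10:00, 12:30–13:30, 14:45–16:15, 17:00–18:30.
Common window lengths: 75, 60, 90, 90 min; longest is 90.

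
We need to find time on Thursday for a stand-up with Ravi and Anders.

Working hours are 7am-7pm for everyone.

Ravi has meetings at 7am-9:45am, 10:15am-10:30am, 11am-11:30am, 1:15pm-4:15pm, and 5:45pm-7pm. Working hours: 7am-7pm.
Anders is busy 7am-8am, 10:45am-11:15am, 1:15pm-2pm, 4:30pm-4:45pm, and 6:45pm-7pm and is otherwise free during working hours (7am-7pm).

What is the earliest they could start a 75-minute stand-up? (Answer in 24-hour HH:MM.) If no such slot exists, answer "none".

Ravi free within 07:00–19:00: 09:45–10:15, 10:30–11:00, 11:30–13:15, 16:15–17:45.
Anders free within 07:00–19:00: 08:00–10:45, 11:15–13:15, 14:00–16:30, 16:45–18:45.
Ravi ∩ Anders: 09:45–10:15, 10:30–10:45, 11:30–13:15, 16:15–16:30, 16:45–17:45.
Windows ≥ 75 min: 11:30–13:15.
Earliest such window starts at 11:30.

11:30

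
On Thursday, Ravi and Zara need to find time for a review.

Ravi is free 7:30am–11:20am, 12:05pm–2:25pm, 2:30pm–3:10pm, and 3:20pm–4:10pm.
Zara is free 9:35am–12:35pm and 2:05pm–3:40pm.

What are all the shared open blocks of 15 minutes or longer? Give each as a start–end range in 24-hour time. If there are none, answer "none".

09:35–11:20, 12:05–12:35, 14:05–14:25, 14:30–15:10, 15:20–15:40

Ravi ∩ Zara: 09:35–11:20, 12:05–12:35, 14:05–14:25, 14:30–15:10, 15:20–15:40.
Windows ≥ 15 min: 09:35–11:20, 12:05–12:35, 14:05–14:25, 14:30–15:10, 15:20–15:40.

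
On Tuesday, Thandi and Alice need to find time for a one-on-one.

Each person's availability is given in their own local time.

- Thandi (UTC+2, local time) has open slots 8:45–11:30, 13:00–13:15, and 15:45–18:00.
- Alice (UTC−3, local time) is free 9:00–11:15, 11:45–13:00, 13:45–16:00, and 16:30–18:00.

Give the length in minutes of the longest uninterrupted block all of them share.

75 minutes

Thandi → UTC: 06:45–09:30, 11:00–11:15, 13:45–16:00.
Alice → UTC: 12:00–14:15, 14:45–16:00, 16:45–19:00, 19:30–21:00.
Thandi ∩ Alice: 13:45–14:15, 14:45–16:00.
Common window lengths: 30, 75 min; longest is 75.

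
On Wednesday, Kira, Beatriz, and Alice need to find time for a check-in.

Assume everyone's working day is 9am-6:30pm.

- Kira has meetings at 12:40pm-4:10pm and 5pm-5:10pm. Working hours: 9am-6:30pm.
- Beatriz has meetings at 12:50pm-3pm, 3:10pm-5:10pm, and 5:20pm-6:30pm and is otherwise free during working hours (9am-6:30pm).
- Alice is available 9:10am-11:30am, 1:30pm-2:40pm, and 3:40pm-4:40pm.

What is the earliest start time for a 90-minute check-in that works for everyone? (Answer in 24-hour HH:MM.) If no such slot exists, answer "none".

Kira free within 09:00–18:30: 09:00–12:40, 16:10–17:00, 17:10–18:30.
Beatriz free within 09:00–18:30: 09:00–12:50, 15:00–15:10, 17:10–17:20.
Kira ∩ Beatriz: 09:00–12:40, 17:10–17:20.
Kira ∩ Beatriz ∩ Alice: 09:10–11:30.
Windows ≥ 90 min: 09:10–11:30.
Earliest such window starts at 09:10.

09:10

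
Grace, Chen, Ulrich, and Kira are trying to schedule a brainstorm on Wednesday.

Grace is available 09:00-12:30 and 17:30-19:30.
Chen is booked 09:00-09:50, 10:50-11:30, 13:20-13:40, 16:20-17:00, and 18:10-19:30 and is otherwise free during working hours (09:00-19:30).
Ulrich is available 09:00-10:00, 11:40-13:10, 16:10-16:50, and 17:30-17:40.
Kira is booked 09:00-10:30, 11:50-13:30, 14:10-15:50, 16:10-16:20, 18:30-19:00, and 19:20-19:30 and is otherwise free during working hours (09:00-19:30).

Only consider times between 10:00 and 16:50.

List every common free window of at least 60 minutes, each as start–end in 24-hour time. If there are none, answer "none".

none

Chen free within 09:00–19:30: 09:50–10:50, 11:30–13:20, 13:40–16:20, 17:00–18:10.
Kira free within 09:00–19:30: 10:30–11:50, 13:30–14:10, 15:50–16:10, 16:20–18:30, 19:00–19:20.
Grace ∩ Chen: 09:50–10:50, 11:30–12:30, 17:30–18:10.
Grace ∩ Chen ∩ Ulrich: 09:50–10:00, 11:40–12:30, 17:30–17:40.
Grace ∩ Chen ∩ Ulrich ∩ Kira: 11:40–11:50, 17:30–17:40.
Restricted to 10:00–16:50: 11:40–11:50.
Windows ≥ 60 min: (none).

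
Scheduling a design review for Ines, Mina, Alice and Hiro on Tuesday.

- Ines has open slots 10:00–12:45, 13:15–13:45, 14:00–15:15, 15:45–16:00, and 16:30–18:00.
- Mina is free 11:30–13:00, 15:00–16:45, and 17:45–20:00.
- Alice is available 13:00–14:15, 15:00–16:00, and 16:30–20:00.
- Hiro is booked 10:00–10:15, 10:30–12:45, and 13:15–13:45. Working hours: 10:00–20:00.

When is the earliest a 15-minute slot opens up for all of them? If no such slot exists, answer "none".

15:00

Hiro free within 10:00–20:00: 10:15–10:30, 12:45–13:15, 13:45–20:00.
Ines ∩ Mina: 11:30–12:45, 15:00–15:15, 15:45–16:00, 16:30–16:45, 17:45–18:00.
Ines ∩ Mina ∩ Alice: 15:00–15:15, 15:45–16:00, 16:30–16:45, 17:45–18:00.
Ines ∩ Mina ∩ Alice ∩ Hiro: 15:00–15:15, 15:45–16:00, 16:30–16:45, 17:45–18:00.
Windows ≥ 15 min: 15:00–15:15, 15:45–16:00, 16:30–16:45, 17:45–18:00.
Earliest such window starts at 15:00.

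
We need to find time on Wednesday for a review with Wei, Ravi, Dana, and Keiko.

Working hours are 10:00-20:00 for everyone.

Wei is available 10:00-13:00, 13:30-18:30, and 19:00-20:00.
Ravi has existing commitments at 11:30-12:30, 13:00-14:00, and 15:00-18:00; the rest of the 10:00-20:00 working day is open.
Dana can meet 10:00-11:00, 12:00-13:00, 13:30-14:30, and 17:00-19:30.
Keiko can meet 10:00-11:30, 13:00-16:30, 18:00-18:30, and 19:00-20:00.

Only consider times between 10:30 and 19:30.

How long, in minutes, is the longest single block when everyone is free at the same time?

Ravi free within 10:00–20:00: 10:00–11:30, 12:30–13:00, 14:00–15:00, 18:00–20:00.
Wei ∩ Ravi: 10:00–11:30, 12:30–13:00, 14:00–15:00, 18:00–18:30, 19:00–20:00.
Wei ∩ Ravi ∩ Dana: 10:00–11:00, 12:30–13:00, 14:00–14:30, 18:00–18:30, 19:00–19:30.
Wei ∩ Ravi ∩ Dana ∩ Keiko: 10:00–11:00, 14:00–14:30, 18:00–18:30, 19:00–19:30.
Restricted to 10:30–19:30: 10:30–11:00, 14:00–14:30, 18:00–18:30, 19:00–19:30.
Common window lengths: 30, 30, 30, 30 min; longest is 30.

30 minutes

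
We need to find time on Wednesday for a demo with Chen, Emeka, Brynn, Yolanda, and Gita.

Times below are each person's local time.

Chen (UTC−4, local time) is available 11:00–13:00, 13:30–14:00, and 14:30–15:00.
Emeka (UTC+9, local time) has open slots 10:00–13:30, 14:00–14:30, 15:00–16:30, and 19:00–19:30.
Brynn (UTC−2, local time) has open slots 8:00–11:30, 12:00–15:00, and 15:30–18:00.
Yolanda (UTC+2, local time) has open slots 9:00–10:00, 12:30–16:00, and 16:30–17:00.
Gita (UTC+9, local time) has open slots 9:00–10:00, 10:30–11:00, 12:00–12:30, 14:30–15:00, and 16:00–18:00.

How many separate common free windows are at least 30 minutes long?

Chen → UTC: 15:00–17:00, 17:30–18:00, 18:30–19:00.
Emeka → UTC: 01:00–04:30, 05:00–05:30, 06:00–07:30, 10:00–10:30.
Brynn → UTC: 10:00–13:30, 14:00–17:00, 17:30–20:00.
Yolanda → UTC: 07:00–08:00, 10:30–14:00, 14:30–15:00.
Gita → UTC: 00:00–01:00, 01:30–02:00, 03:00–03:30, 05:30–06:00, 07:00–09:00.
Chen ∩ Emeka: (none).
Chen ∩ Emeka ∩ Brynn: (none).
Chen ∩ Emeka ∩ Brynn ∩ Yolanda: (none).
Chen ∩ Emeka ∩ Brynn ∩ Yolanda ∩ Gita: (none).
Windows ≥ 30 min: (none).
That's 0 windows.

0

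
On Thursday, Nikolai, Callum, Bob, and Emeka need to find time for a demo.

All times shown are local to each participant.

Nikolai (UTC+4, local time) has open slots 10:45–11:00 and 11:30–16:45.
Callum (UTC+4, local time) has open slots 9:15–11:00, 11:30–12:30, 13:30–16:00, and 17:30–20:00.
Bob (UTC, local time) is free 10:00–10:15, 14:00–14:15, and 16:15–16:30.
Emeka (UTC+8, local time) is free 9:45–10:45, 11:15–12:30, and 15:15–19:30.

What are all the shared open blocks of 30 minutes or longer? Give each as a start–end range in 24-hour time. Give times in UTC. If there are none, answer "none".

Nikolai → UTC: 06:45–07:00, 07:30–12:45.
Callum → UTC: 05:15–07:00, 07:30–08:30, 09:30–12:00, 13:30–16:00.
Bob → UTC: 10:00–10:15, 14:00–14:15, 16:15–16:30.
Emeka → UTC: 01:45–02:45, 03:15–04:30, 07:15–11:30.
Nikolai ∩ Callum: 06:45–07:00, 07:30–08:30, 09:30–12:00.
Nikolai ∩ Callum ∩ Bob: 10:00–10:15.
Nikolai ∩ Callum ∩ Bob ∩ Emeka: 10:00–10:15.
Windows ≥ 30 min: (none).

none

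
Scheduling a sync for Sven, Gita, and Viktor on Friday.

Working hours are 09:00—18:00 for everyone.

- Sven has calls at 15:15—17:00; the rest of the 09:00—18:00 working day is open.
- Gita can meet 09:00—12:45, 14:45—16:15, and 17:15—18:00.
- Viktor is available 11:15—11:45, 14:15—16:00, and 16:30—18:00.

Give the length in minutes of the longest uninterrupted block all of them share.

45 minutes

Sven free within 09:00–18:00: 09:00–15:15, 17:00–18:00.
Sven ∩ Gita: 09:00–12:45, 14:45–15:15, 17:15–18:00.
Sven ∩ Gita ∩ Viktor: 11:15–11:45, 14:45–15:15, 17:15–18:00.
Common window lengths: 30, 30, 45 min; longest is 45.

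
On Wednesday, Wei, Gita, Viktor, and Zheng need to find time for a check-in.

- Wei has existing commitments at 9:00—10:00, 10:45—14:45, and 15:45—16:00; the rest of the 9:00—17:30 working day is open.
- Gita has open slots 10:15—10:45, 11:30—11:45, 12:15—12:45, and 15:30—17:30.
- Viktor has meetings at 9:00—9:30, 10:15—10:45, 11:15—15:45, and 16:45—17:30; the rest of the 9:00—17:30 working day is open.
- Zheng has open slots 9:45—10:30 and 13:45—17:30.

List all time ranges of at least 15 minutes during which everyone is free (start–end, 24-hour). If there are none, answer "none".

16:00–16:45

Wei free within 09:00–17:30: 10:00–10:45, 14:45–15:45, 16:00–17:30.
Viktor free within 09:00–17:30: 09:30–10:15, 10:45–11:15, 15:45–16:45.
Wei ∩ Gita: 10:15–10:45, 15:30–15:45, 16:00–17:30.
Wei ∩ Gita ∩ Viktor: 16:00–16:45.
Wei ∩ Gita ∩ Viktor ∩ Zheng: 16:00–16:45.
Windows ≥ 15 min: 16:00–16:45.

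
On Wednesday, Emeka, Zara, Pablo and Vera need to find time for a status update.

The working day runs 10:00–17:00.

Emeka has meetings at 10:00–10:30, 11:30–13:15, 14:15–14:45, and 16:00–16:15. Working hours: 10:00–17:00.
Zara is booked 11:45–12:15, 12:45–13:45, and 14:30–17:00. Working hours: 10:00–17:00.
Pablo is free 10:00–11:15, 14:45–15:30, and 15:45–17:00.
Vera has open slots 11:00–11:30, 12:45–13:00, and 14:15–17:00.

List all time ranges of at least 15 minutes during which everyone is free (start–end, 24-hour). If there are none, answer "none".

Emeka free within 10:00–17:00: 10:30–11:30, 13:15–14:15, 14:45–16:00, 16:15–17:00.
Zara free within 10:00–17:00: 10:00–11:45, 12:15–12:45, 13:45–14:30.
Emeka ∩ Zara: 10:30–11:30, 13:45–14:15.
Emeka ∩ Zara ∩ Pablo: 10:30–11:15.
Emeka ∩ Zara ∩ Pablo ∩ Vera: 11:00–11:15.
Windows ≥ 15 min: 11:00–11:15.

11:00–11:15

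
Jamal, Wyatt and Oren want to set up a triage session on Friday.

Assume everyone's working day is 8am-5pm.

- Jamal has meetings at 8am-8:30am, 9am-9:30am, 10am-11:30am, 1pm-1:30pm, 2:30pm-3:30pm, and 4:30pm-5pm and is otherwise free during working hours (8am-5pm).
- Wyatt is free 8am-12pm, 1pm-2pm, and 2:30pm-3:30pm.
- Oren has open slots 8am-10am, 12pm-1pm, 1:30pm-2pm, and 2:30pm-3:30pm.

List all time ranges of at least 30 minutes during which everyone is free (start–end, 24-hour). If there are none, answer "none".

Jamal free within 08:00–17:00: 08:30–09:00, 09:30–10:00, 11:30–13:00, 13:30–14:30, 15:30–16:30.
Jamal ∩ Wyatt: 08:30–09:00, 09:30–10:00, 11:30–12:00, 13:30–14:00.
Jamal ∩ Wyatt ∩ Oren: 08:30–09:00, 09:30–10:00, 13:30–14:00.
Windows ≥ 30 min: 08:30–09:00, 09:30–10:00, 13:30–14:00.

08:30–09:00, 09:30–10:00, 13:30–14:00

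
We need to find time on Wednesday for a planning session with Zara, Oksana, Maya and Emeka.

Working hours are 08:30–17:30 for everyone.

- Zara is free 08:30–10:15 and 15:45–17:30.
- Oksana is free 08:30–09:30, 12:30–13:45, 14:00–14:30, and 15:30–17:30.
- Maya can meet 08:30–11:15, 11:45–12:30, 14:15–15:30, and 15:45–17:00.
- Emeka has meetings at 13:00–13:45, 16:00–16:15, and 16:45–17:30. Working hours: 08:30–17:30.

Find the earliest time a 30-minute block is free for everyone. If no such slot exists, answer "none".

Emeka free within 08:30–17:30: 08:30–13:00, 13:45–16:00, 16:15–16:45.
Zara ∩ Oksana: 08:30–09:30, 15:45–17:30.
Zara ∩ Oksana ∩ Maya: 08:30–09:30, 15:45–17:00.
Zara ∩ Oksana ∩ Maya ∩ Emeka: 08:30–09:30, 15:45–16:00, 16:15–16:45.
Windows ≥ 30 min: 08:30–09:30, 16:15–16:45.
Earliest such window starts at 08:30.

08:30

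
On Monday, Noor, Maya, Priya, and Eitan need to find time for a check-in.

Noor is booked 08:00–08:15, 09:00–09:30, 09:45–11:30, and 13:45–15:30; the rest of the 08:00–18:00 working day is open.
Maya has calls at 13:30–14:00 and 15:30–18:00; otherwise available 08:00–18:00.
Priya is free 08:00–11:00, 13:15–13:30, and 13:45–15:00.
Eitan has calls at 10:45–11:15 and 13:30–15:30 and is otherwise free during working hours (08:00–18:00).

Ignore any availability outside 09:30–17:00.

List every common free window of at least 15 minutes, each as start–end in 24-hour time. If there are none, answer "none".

Noor free within 08:00–18:00: 08:15–09:00, 09:30–09:45, 11:30–13:45, 15:30–18:00.
Maya free within 08:00–18:00: 08:00–13:30, 14:00–15:30.
Eitan free within 08:00–18:00: 08:00–10:45, 11:15–13:30, 15:30–18:00.
Noor ∩ Maya: 08:15–09:00, 09:30–09:45, 11:30–13:30.
Noor ∩ Maya ∩ Priya: 08:15–09:00, 09:30–09:45, 13:15–13:30.
Noor ∩ Maya ∩ Priya ∩ Eitan: 08:15–09:00, 09:30–09:45, 13:15–13:30.
Restricted to 09:30–17:00: 09:30–09:45, 13:15–13:30.
Windows ≥ 15 min: 09:30–09:45, 13:15–13:30.

09:30–09:45, 13:15–13:30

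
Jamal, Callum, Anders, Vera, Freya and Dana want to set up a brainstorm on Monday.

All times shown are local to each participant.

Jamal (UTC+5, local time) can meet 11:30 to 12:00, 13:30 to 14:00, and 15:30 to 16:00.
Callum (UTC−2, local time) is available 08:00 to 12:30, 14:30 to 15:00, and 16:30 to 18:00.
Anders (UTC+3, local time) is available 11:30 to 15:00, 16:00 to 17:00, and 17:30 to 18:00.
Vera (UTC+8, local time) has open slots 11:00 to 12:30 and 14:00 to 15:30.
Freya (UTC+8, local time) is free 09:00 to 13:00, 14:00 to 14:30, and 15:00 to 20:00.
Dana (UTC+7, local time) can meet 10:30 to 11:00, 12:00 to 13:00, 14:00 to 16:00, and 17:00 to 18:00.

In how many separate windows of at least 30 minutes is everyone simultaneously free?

Jamal → UTC: 06:30–07:00, 08:30–09:00, 10:30–11:00.
Callum → UTC: 10:00–14:30, 16:30–17:00, 18:30–20:00.
Anders → UTC: 08:30–12:00, 13:00–14:00, 14:30–15:00.
Vera → UTC: 03:00–04:30, 06:00–07:30.
Freya → UTC: 01:00–05:00, 06:00–06:30, 07:00–12:00.
Dana → UTC: 03:30–04:00, 05:00–06:00, 07:00–09:00, 10:00–11:00.
Jamal ∩ Callum: 10:30–11:00.
Jamal ∩ Callum ∩ Anders: 10:30–11:00.
Jamal ∩ Callum ∩ Anders ∩ Vera: (none).
Jamal ∩ Callum ∩ Anders ∩ Vera ∩ Freya: (none).
Jamal ∩ Callum ∩ Anders ∩ Vera ∩ Freya ∩ Dana: (none).
Windows ≥ 30 min: (none).
That's 0 windows.

0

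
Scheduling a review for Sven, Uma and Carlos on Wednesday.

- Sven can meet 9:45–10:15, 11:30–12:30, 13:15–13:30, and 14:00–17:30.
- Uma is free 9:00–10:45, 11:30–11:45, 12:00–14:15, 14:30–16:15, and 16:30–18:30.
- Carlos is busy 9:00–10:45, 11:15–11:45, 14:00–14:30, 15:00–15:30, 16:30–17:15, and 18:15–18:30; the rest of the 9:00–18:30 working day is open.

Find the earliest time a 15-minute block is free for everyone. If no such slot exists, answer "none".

Carlos free within 09:00–18:30: 10:45–11:15, 11:45–14:00, 14:30–15:00, 15:30–16:30, 17:15–18:15.
Sven ∩ Uma: 09:45–10:15, 11:30–11:45, 12:00–12:30, 13:15–13:30, 14:00–14:15, 14:30–16:15, 16:30–17:30.
Sven ∩ Uma ∩ Carlos: 12:00–12:30, 13:15–13:30, 14:30–15:00, 15:30–16:15, 17:15–17:30.
Windows ≥ 15 min: 12:00–12:30, 13:15–13:30, 14:30–15:00, 15:30–16:15, 17:15–17:30.
Earliest such window starts at 12:00.

12:00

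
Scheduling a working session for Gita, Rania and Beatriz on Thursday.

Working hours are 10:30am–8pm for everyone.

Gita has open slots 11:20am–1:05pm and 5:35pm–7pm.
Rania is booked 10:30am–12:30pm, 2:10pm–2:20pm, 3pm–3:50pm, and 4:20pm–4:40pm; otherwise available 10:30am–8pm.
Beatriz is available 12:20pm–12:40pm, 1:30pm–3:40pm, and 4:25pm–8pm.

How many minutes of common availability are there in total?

Rania free within 10:30–20:00: 12:30–14:10, 14:20–15:00, 15:50–16:20, 16:40–20:00.
Gita ∩ Rania: 12:30–13:05, 17:35–19:00.
Gita ∩ Rania ∩ Beatriz: 12:30–12:40, 17:35–19:00.
Total common minutes: 10 + 85 = 95.

95 minutes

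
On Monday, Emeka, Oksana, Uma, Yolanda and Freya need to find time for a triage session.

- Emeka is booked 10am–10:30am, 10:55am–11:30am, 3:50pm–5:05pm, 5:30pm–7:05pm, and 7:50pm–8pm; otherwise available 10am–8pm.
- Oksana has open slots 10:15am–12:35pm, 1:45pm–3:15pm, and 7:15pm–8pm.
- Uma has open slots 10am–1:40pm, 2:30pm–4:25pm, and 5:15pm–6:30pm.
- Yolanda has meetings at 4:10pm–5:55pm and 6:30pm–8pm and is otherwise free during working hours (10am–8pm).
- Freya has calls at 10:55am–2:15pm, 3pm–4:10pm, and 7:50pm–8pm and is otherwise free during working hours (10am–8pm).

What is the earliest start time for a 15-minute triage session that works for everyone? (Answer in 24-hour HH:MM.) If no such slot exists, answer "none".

Emeka free within 10:00–20:00: 10:30–10:55, 11:30–15:50, 17:05–17:30, 19:05–19:50.
Yolanda free within 10:00–20:00: 10:00–16:10, 17:55–18:30.
Freya free within 10:00–20:00: 10:00–10:55, 14:15–15:00, 16:10–19:50.
Emeka ∩ Oksana: 10:30–10:55, 11:30–12:35, 13:45–15:15, 19:15–19:50.
Emeka ∩ Oksana ∩ Uma: 10:30–10:55, 11:30–12:35, 14:30–15:15.
Emeka ∩ Oksana ∩ Uma ∩ Yolanda: 10:30–10:55, 11:30–12:35, 14:30–15:15.
Emeka ∩ Oksana ∩ Uma ∩ Yolanda ∩ Freya: 10:30–10:55, 14:30–15:00.
Windows ≥ 15 min: 10:30–10:55, 14:30–15:00.
Earliest such window starts at 10:30.

10:30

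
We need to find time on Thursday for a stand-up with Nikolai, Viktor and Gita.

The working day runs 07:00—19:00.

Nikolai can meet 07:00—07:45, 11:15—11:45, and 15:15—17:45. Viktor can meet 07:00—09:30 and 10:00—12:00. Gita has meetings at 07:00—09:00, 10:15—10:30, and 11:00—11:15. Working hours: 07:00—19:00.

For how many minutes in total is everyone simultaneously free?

Gita free within 07:00–19:00: 09:00–10:15, 10:30–11:00, 11:15–19:00.
Nikolai ∩ Viktor: 07:00–07:45, 11:15–11:45.
Nikolai ∩ Viktor ∩ Gita: 11:15–11:45.
Total common minutes: 30.

30 minutes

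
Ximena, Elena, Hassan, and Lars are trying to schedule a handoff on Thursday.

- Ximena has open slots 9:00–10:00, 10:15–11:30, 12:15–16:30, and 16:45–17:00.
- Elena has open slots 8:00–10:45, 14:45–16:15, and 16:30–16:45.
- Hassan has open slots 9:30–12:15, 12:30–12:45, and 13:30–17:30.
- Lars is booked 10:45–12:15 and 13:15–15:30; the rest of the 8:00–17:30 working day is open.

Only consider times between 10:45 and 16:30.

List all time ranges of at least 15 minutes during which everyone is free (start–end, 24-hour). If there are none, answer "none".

Lars free within 08:00–17:30: 08:00–10:45, 12:15–13:15, 15:30–17:30.
Ximena ∩ Elena: 09:00–10:00, 10:15–10:45, 14:45–16:15.
Ximena ∩ Elena ∩ Hassan: 09:30–10:00, 10:15–10:45, 14:45–16:15.
Ximena ∩ Elena ∩ Hassan ∩ Lars: 09:30–10:00, 10:15–10:45, 15:30–16:15.
Restricted to 10:45–16:30: 15:30–16:15.
Windows ≥ 15 min: 15:30–16:15.

15:30–16:15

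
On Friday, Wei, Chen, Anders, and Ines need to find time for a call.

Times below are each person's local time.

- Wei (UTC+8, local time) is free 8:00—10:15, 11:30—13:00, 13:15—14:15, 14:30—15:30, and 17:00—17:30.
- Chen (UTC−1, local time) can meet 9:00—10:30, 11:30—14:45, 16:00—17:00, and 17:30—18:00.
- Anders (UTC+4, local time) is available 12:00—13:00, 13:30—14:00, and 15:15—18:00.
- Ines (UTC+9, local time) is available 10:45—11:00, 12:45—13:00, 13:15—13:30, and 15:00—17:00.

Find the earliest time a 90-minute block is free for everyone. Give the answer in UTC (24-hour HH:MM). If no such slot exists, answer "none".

Wei → UTC: 00:00–02:15, 03:30–05:00, 05:15–06:15, 06:30–07:30, 09:00–09:30.
Chen → UTC: 10:00–11:30, 12:30–15:45, 17:00–18:00, 18:30–19:00.
Anders → UTC: 08:00–09:00, 09:30–10:00, 11:15–14:00.
Ines → UTC: 01:45–02:00, 03:45–04:00, 04:15–04:30, 06:00–08:00.
Wei ∩ Chen: (none).
Wei ∩ Chen ∩ Anders: (none).
Wei ∩ Chen ∩ Anders ∩ Ines: (none).
Windows ≥ 90 min: (none).

none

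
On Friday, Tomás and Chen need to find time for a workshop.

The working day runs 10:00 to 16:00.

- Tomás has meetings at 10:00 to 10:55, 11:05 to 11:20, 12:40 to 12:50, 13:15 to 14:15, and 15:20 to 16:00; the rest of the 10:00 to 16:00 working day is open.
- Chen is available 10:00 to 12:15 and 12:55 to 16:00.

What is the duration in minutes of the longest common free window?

Tomás free within 10:00–16:00: 10:55–11:05, 11:20–12:40, 12:50–13:15, 14:15–15:20.
Tomás ∩ Chen: 10:55–11:05, 11:20–12:15, 12:55–13:15, 14:15–15:20.
Common window lengths: 10, 55, 20, 65 min; longest is 65.

65 minutes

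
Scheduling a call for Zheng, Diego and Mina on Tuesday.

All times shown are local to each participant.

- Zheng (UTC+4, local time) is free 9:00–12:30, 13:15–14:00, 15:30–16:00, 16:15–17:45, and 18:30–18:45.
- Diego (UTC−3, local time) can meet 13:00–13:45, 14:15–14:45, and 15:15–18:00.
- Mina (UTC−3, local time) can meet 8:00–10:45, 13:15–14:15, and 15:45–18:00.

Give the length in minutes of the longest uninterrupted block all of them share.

Zheng → UTC: 05:00–08:30, 09:15–10:00, 11:30–12:00, 12:15–13:45, 14:30–14:45.
Diego → UTC: 16:00–16:45, 17:15–17:45, 18:15–21:00.
Mina → UTC: 11:00–13:45, 16:15–17:15, 18:45–21:00.
Zheng ∩ Diego: (none).
Zheng ∩ Diego ∩ Mina: (none).
No common window.

0 minutes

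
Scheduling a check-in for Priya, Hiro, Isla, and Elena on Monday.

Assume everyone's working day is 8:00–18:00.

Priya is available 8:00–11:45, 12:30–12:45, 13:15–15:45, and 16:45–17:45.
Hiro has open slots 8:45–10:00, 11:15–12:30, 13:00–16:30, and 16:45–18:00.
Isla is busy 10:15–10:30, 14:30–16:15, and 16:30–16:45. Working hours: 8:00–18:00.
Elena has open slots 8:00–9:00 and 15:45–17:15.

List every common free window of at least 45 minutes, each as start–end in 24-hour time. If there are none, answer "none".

none

Isla free within 08:00–18:00: 08:00–10:15, 10:30–14:30, 16:15–16:30, 16:45–18:00.
Priya ∩ Hiro: 08:45–10:00, 11:15–11:45, 13:15–15:45, 16:45–17:45.
Priya ∩ Hiro ∩ Isla: 08:45–10:00, 11:15–11:45, 13:15–14:30, 16:45–17:45.
Priya ∩ Hiro ∩ Isla ∩ Elena: 08:45–09:00, 16:45–17:15.
Windows ≥ 45 min: (none).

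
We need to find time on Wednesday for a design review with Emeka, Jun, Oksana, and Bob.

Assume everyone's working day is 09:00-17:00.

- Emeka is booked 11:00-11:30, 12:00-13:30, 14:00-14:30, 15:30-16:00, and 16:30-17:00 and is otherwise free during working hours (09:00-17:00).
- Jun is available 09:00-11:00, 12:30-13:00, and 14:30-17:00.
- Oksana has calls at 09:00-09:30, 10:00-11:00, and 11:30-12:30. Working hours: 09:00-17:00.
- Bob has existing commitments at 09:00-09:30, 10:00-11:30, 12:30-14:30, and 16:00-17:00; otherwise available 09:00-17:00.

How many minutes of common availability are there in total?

90 minutes

Emeka free within 09:00–17:00: 09:00–11:00, 11:30–12:00, 13:30–14:00, 14:30–15:30, 16:00–16:30.
Oksana free within 09:00–17:00: 09:30–10:00, 11:00–11:30, 12:30–17:00.
Bob free within 09:00–17:00: 09:30–10:00, 11:30–12:30, 14:30–16:00.
Emeka ∩ Jun: 09:00–11:00, 14:30–15:30, 16:00–16:30.
Emeka ∩ Jun ∩ Oksana: 09:30–10:00, 14:30–15:30, 16:00–16:30.
Emeka ∩ Jun ∩ Oksana ∩ Bob: 09:30–10:00, 14:30–15:30.
Total common minutes: 30 + 60 = 90.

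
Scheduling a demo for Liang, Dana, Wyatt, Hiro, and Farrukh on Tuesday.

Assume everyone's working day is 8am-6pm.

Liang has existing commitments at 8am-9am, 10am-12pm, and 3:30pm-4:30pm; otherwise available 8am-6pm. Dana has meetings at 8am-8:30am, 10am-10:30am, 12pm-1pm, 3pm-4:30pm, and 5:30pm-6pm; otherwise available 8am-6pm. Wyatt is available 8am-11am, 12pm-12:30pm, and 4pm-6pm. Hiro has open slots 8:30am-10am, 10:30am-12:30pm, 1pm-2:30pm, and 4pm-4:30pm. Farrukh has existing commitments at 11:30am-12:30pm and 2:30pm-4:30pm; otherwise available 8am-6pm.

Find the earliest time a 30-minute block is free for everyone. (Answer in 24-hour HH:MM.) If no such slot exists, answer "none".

09:00

Liang free within 08:00–18:00: 09:00–10:00, 12:00–15:30, 16:30–18:00.
Dana free within 08:00–18:00: 08:30–10:00, 10:30–12:00, 13:00–15:00, 16:30–17:30.
Farrukh free within 08:00–18:00: 08:00–11:30, 12:30–14:30, 16:30–18:00.
Liang ∩ Dana: 09:00–10:00, 13:00–15:00, 16:30–17:30.
Liang ∩ Dana ∩ Wyatt: 09:00–10:00, 16:30–17:30.
Liang ∩ Dana ∩ Wyatt ∩ Hiro: 09:00–10:00.
Liang ∩ Dana ∩ Wyatt ∩ Hiro ∩ Farrukh: 09:00–10:00.
Windows ≥ 30 min: 09:00–10:00.
Earliest such window starts at 09:00.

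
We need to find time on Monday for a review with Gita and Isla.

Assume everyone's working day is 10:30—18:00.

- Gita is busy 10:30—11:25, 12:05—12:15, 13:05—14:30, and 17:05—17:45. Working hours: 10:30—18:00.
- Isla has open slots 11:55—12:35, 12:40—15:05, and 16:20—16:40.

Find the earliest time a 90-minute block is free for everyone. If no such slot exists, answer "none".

Gita free within 10:30–18:00: 11:25–12:05, 12:15–13:05, 14:30–17:05, 17:45–18:00.
Gita ∩ Isla: 11:55–12:05, 12:15–12:35, 12:40–13:05, 14:30–15:05, 16:20–16:40.
Windows ≥ 90 min: (none).

none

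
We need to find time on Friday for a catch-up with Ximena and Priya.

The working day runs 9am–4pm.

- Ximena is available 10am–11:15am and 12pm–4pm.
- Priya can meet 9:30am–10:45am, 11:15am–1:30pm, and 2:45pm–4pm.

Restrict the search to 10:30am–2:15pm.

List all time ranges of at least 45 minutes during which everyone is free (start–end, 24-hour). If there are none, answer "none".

Ximena ∩ Priya: 10:00–10:45, 12:00–13:30, 14:45–16:00.
Restricted to 10:30–14:15: 10:30–10:45, 12:00–13:30.
Windows ≥ 45 min: 12:00–13:30.

12:00–13:30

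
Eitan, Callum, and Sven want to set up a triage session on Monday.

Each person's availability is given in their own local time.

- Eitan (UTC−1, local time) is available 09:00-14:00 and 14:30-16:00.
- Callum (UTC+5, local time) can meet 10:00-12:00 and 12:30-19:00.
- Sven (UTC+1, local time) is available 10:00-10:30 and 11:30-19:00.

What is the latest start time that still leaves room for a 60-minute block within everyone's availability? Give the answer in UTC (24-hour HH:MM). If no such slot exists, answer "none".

Eitan → UTC: 10:00–15:00, 15:30–17:00.
Callum → UTC: 05:00–07:00, 07:30–14:00.
Sven → UTC: 09:00–09:30, 10:30–18:00.
Eitan ∩ Callum: 10:00–14:00.
Eitan ∩ Callum ∩ Sven: 10:30–14:00.
Windows ≥ 60 min: 10:30–14:00.
Latest start in the last window 10:30–14:00 is 14:00 − 60 min = 13:00.

13:00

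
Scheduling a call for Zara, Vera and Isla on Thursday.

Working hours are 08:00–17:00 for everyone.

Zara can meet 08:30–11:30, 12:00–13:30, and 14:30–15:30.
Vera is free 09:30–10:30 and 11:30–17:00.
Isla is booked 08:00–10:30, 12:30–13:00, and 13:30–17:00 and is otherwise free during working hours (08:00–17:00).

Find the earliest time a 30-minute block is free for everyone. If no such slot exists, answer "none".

Isla free within 08:00–17:00: 10:30–12:30, 13:00–13:30.
Zara ∩ Vera: 09:30–10:30, 12:00–13:30, 14:30–15:30.
Zara ∩ Vera ∩ Isla: 12:00–12:30, 13:00–13:30.
Windows ≥ 30 min: 12:00–12:30, 13:00–13:30.
Earliest such window starts at 12:00.

12:00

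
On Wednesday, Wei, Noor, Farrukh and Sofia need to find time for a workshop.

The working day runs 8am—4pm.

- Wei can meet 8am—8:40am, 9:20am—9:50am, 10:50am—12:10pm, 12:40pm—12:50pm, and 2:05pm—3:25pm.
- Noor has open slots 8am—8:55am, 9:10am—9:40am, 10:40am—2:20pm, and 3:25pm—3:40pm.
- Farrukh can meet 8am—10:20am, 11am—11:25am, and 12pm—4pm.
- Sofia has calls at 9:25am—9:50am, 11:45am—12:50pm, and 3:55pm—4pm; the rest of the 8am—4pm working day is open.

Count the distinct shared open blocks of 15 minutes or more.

Sofia free within 08:00–16:00: 08:00–09:25, 09:50–11:45, 12:50–15:55.
Wei ∩ Noor: 08:00–08:40, 09:20–09:40, 10:50–12:10, 12:40–12:50, 14:05–14:20.
Wei ∩ Noor ∩ Farrukh: 08:00–08:40, 09:20–09:40, 11:00–11:25, 12:00–12:10, 12:40–12:50, 14:05–14:20.
Wei ∩ Noor ∩ Farrukh ∩ Sofia: 08:00–08:40, 09:20–09:25, 11:00–11:25, 14:05–14:20.
Windows ≥ 15 min: 08:00–08:40, 11:00–11:25, 14:05–14:20.
That's 3 windows.

3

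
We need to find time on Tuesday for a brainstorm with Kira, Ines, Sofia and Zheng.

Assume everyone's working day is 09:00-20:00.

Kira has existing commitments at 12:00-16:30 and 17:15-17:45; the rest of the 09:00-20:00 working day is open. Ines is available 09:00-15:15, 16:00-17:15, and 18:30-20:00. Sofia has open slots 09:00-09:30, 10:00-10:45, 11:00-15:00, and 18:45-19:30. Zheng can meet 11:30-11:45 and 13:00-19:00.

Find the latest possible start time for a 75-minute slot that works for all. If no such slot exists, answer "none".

none

Kira free within 09:00–20:00: 09:00–12:00, 16:30–17:15, 17:45–20:00.
Kira ∩ Ines: 09:00–12:00, 16:30–17:15, 18:30–20:00.
Kira ∩ Ines ∩ Sofia: 09:00–09:30, 10:00–10:45, 11:00–12:00, 18:45–19:30.
Kira ∩ Ines ∩ Sofia ∩ Zheng: 11:30–11:45, 18:45–19:00.
Windows ≥ 75 min: (none).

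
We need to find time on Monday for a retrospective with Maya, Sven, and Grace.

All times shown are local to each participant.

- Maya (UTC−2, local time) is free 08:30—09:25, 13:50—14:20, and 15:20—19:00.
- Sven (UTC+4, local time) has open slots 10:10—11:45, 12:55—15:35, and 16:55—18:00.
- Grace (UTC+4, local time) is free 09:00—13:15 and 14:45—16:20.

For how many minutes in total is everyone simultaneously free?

Maya → UTC: 10:30–11:25, 15:50–16:20, 17:20–21:00.
Sven → UTC: 06:10–07:45, 08:55–11:35, 12:55–14:00.
Grace → UTC: 05:00–09:15, 10:45–12:20.
Maya ∩ Sven: 10:30–11:25.
Maya ∩ Sven ∩ Grace: 10:45–11:25.
Total common minutes: 40.

40 minutes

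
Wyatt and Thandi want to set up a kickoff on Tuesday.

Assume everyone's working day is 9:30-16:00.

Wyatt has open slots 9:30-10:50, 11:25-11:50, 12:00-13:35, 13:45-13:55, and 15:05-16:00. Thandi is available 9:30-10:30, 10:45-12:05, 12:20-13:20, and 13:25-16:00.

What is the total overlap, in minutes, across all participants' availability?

230 minutes

Wyatt ∩ Thandi: 09:30–10:30, 10:45–10:50, 11:25–11:50, 12:00–12:05, 12:20–13:20, 13:25–13:35, 13:45–13:55, 15:05–16:00.
Total common minutes: 60 + 5 + 25 + 5 + 60 + 10 + 10 + 55 = 230.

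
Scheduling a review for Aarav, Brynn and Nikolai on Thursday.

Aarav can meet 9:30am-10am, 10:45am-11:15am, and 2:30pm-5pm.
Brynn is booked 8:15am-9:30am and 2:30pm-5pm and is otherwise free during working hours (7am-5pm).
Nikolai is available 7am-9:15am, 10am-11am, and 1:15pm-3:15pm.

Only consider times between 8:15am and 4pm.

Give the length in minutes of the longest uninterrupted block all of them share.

Brynn free within 07:00–17:00: 07:00–08:15, 09:30–14:30.
Aarav ∩ Brynn: 09:30–10:00, 10:45–11:15.
Aarav ∩ Brynn ∩ Nikolai: 10:45–11:00.
Restricted to 08:15–16:00: 10:45–11:00.
Single common window of 15 minutes.

15 minutes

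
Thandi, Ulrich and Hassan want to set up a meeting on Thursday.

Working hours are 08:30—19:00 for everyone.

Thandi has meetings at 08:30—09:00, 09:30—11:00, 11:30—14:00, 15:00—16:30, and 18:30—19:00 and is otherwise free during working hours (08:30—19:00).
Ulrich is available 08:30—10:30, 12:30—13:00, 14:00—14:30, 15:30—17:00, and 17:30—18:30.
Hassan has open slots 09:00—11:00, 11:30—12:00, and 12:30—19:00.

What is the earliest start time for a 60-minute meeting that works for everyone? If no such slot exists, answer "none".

17:30

Thandi free within 08:30–19:00: 09:00–09:30, 11:00–11:30, 14:00–15:00, 16:30–18:30.
Thandi ∩ Ulrich: 09:00–09:30, 14:00–14:30, 16:30–17:00, 17:30–18:30.
Thandi ∩ Ulrich ∩ Hassan: 09:00–09:30, 14:00–14:30, 16:30–17:00, 17:30–18:30.
Windows ≥ 60 min: 17:30–18:30.
Earliest such window starts at 17:30.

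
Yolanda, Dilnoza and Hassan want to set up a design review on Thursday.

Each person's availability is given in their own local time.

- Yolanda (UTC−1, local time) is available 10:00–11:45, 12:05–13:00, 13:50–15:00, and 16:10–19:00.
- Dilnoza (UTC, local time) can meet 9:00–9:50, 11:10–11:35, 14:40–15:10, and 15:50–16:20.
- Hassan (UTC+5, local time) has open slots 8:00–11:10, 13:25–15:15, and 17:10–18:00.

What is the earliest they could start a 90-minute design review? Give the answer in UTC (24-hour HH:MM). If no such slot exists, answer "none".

none

Yolanda → UTC: 11:00–12:45, 13:05–14:00, 14:50–16:00, 17:10–20:00.
Dilnoza → UTC: 09:00–09:50, 11:10–11:35, 14:40–15:10, 15:50–16:20.
Hassan → UTC: 03:00–06:10, 08:25–10:15, 12:10–13:00.
Yolanda ∩ Dilnoza: 11:10–11:35, 14:50–15:10, 15:50–16:00.
Yolanda ∩ Dilnoza ∩ Hassan: (none).
Windows ≥ 90 min: (none).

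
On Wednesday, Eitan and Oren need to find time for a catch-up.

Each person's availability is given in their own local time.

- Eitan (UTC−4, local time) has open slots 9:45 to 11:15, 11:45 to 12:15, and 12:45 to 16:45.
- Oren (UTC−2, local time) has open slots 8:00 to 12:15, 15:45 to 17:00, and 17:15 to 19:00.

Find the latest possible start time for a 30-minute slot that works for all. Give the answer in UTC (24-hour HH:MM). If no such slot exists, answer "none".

Eitan → UTC: 13:45–15:15, 15:45–16:15, 16:45–20:45.
Oren → UTC: 10:00–14:15, 17:45–19:00, 19:15–21:00.
Eitan ∩ Oren: 13:45–14:15, 17:45–19:00, 19:15–20:45.
Windows ≥ 30 min: 13:45–14:15, 17:45–19:00, 19:15–20:45.
Latest start in the last window 19:15–20:45 is 20:45 − 30 min = 20:15.

20:15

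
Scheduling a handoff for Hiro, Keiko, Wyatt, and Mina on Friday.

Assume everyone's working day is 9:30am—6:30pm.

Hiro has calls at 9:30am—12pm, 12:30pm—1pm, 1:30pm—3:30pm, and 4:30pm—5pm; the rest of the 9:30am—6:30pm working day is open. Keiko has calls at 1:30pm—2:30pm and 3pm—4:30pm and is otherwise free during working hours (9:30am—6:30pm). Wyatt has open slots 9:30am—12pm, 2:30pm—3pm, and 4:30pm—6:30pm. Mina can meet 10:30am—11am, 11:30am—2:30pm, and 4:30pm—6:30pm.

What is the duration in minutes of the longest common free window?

90 minutes

Hiro free within 09:30–18:30: 12:00–12:30, 13:00–13:30, 15:30–16:30, 17:00–18:30.
Keiko free within 09:30–18:30: 09:30–13:30, 14:30–15:00, 16:30–18:30.
Hiro ∩ Keiko: 12:00–12:30, 13:00–13:30, 17:00–18:30.
Hiro ∩ Keiko ∩ Wyatt: 17:00–18:30.
Hiro ∩ Keiko ∩ Wyatt ∩ Mina: 17:00–18:30.
Single common window of 90 minutes.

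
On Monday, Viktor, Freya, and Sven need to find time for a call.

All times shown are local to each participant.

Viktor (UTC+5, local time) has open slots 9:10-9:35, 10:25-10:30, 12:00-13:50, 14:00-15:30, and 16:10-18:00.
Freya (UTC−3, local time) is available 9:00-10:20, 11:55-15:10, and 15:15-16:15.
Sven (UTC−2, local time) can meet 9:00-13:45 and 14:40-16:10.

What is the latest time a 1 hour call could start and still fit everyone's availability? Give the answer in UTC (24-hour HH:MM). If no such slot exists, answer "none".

12:00

Viktor → UTC: 04:10–04:35, 05:25–05:30, 07:00–08:50, 09:00–10:30, 11:10–13:00.
Freya → UTC: 12:00–13:20, 14:55–18:10, 18:15–19:15.
Sven → UTC: 11:00–15:45, 16:40–18:10.
Viktor ∩ Freya: 12:00–13:00.
Viktor ∩ Freya ∩ Sven: 12:00–13:00.
Windows ≥ 60 min: 12:00–13:00.
Latest start in the last window 12:00–13:00 is 13:00 − 60 min = 12:00.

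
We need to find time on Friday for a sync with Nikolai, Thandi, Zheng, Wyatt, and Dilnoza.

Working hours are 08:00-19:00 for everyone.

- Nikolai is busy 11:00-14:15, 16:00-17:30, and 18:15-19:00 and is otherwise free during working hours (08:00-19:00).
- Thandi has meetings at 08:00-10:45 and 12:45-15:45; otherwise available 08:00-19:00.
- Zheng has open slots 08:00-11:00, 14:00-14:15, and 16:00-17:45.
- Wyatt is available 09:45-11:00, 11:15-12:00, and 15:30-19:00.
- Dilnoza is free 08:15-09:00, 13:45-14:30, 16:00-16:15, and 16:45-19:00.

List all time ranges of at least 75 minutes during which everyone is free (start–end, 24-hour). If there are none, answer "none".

Nikolai free within 08:00–19:00: 08:00–11:00, 14:15–16:00, 17:30–18:15.
Thandi free within 08:00–19:00: 10:45–12:45, 15:45–19:00.
Nikolai ∩ Thandi: 10:45–11:00, 15:45–16:00, 17:30–18:15.
Nikolai ∩ Thandi ∩ Zheng: 10:45–11:00, 17:30–17:45.
Nikolai ∩ Thandi ∩ Zheng ∩ Wyatt: 10:45–11:00, 17:30–17:45.
Nikolai ∩ Thandi ∩ Zheng ∩ Wyatt ∩ Dilnoza: 17:30–17:45.
Windows ≥ 75 min: (none).

none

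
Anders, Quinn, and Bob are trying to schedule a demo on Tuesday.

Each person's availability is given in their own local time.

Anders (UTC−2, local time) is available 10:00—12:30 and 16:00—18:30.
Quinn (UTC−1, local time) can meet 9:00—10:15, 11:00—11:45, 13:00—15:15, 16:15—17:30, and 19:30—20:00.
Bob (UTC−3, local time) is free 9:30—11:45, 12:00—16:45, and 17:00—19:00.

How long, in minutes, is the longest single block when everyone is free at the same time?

30 minutes

Anders → UTC: 12:00–14:30, 18:00–20:30.
Quinn → UTC: 10:00–11:15, 12:00–12:45, 14:00–16:15, 17:15–18:30, 20:30–21:00.
Bob → UTC: 12:30–14:45, 15:00–19:45, 20:00–22:00.
Anders ∩ Quinn: 12:00–12:45, 14:00–14:30, 18:00–18:30.
Anders ∩ Quinn ∩ Bob: 12:30–12:45, 14:00–14:30, 18:00–18:30.
Common window lengths: 15, 30, 30 min; longest is 30.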